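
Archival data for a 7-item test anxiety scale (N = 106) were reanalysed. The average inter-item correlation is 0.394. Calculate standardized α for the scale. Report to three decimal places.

Standardized α = k·r̄ / (1 + (k−1)·r̄) = 7 × 0.394 / (1 + 6 × 0.394)
  = 2.7580 / 3.3640 = 0.820

standardized α = 0.820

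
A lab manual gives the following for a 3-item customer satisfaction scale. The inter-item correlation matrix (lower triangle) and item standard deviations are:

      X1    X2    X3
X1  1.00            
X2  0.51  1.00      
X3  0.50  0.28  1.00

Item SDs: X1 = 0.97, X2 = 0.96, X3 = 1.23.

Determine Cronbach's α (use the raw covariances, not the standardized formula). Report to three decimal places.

α = 0.681

Σσ²ᵢ = 0.97² + 0.96² + 1.23² = 3.3754
Covariances σ_ij = r_ij · s_i · s_j:
  σ(X1,X2) = 0.51 × 0.97 × 0.96 = 0.4749
  σ(X1,X3) = 0.50 × 0.97 × 1.23 = 0.5966
  σ(X2,X3) = 0.28 × 0.96 × 1.23 = 0.3306
σ²_T = Σσ²ᵢ + 2·Σσ_ij = 3.3754 + 2 × 1.4021 = 6.1796
α = (3/2)·(1 − 3.3754/6.1796) = 0.681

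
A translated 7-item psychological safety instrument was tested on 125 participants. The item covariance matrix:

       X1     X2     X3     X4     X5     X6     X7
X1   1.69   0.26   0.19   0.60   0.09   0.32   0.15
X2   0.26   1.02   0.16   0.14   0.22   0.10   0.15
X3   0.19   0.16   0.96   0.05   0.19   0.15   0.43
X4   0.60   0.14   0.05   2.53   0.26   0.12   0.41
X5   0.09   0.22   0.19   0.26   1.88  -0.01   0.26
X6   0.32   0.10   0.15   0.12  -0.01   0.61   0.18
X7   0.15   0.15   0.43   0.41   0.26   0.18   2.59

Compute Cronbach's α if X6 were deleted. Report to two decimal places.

Remaining items: X1, X2, X3, X4, X5, X7 (k = 6).
Σσ²ᵢ = 1.69 + 1.02 + 0.96 + 2.53 + 1.88 + 2.59 = 10.67
total variance = 10.67 + 2 × 3.56 = 17.79
α (item deleted) = (6/5)·(1 − 10.67/17.79) = 0.48

Cronbach's α = 0.48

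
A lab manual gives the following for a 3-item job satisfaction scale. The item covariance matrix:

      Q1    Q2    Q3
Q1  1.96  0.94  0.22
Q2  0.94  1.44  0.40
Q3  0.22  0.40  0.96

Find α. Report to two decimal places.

sum of item variances = 1.96 + 1.44 + 0.96 = 4.36
Sum of the distinct covariances = 1.56
σ²_T = 4.36 + 2 × 1.56 = 7.48
α = (k/(k−1))·(1 − sum of item variances/σ²_T) = (3/2)·(1 − 4.36/7.48) = 0.63

α = 0.63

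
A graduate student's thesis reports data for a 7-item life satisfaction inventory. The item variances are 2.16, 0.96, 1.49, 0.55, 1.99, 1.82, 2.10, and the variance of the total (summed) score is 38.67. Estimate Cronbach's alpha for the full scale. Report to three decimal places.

Σσ²ᵢ = 2.16 + 0.96 + 1.49 + 0.55 + 1.99 + 1.82 + 2.10 = 11.07
α = (k/(k−1))·(1 − Σσ²ᵢ/σ²_T) = (7/6)·(1 − 11.07/38.67) = 0.833

α = 0.833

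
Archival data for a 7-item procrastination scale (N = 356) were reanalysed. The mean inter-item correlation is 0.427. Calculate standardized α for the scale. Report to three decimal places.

Standardized α = k·r̄ / (1 + (k−1)·r̄) = 7 × 0.427 / (1 + 6 × 0.427)
  = 2.9890 / 3.5620 = 0.839

α = 0.839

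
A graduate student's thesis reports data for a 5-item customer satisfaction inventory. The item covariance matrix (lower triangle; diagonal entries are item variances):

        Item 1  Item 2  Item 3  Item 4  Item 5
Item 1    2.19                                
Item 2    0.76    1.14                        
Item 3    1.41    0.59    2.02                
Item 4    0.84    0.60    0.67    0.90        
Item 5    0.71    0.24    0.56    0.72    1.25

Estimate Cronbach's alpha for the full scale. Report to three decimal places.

sum of item variances = 2.19 + 1.14 + 2.02 + 0.90 + 1.25 = 7.50
Sum of off-diagonal covariances = 7.10
Var(T) = 7.50 + 2 × 7.10 = 21.70
α = (k/(k−1))·(1 − sum of item variances/Var(T)) = (5/4)·(1 − 7.50/21.70) = 0.818

α = 0.818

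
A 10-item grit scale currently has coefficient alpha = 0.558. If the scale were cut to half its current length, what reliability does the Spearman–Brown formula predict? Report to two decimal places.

predicted reliability = 0.39

Length factor m = 1/2
α' = m·α / (1 − (1−m)·α)
   = 1/2 × 0.558 / (1 − (1 − 1/2) × 0.558)
   = 0.2790 / 0.7210 = 0.39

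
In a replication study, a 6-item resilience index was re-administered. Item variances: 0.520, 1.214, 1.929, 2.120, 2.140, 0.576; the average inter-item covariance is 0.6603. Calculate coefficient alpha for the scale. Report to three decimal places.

ΣVar(i) = 0.520 + 1.214 + 1.929 + 2.120 + 2.140 + 0.576 = 8.499
Sum of the 15 distinct covariances = 15 × 0.6603 = 9.9045
Var(T) = ΣVar(i) + 2·Σcov = 8.499 + 2 × 9.9045 = 28.3080
α = (6/5)·(1 − 8.499/28.3080) = 0.840

coefficient alpha = 0.840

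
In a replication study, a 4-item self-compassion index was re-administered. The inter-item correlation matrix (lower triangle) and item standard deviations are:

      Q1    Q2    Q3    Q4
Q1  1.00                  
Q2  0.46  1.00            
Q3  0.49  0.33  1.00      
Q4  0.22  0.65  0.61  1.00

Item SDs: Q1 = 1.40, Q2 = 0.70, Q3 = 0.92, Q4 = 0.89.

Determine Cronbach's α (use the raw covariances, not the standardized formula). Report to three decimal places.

Cronbach's α = 0.730

Σσ²ᵢ = 1.40² + 0.70² + 0.92² + 0.89² = 4.0885
Covariances σ_ij = r_ij · s_i · s_j:
  σ(Q1,Q2) = 0.46 × 1.40 × 0.70 = 0.4508
  σ(Q1,Q3) = 0.49 × 1.40 × 0.92 = 0.6311
  σ(Q1,Q4) = 0.22 × 1.40 × 0.89 = 0.2741
  σ(Q2,Q3) = 0.33 × 0.70 × 0.92 = 0.2125
  σ(Q2,Q4) = 0.65 × 0.70 × 0.89 = 0.4049
  σ(Q3,Q4) = 0.61 × 0.92 × 0.89 = 0.4995
σ²_T = Σσ²ᵢ + 2·Σσ_ij = 4.0885 + 2 × 2.4729 = 9.0343
α = (4/3)·(1 − 4.0885/9.0343) = 0.730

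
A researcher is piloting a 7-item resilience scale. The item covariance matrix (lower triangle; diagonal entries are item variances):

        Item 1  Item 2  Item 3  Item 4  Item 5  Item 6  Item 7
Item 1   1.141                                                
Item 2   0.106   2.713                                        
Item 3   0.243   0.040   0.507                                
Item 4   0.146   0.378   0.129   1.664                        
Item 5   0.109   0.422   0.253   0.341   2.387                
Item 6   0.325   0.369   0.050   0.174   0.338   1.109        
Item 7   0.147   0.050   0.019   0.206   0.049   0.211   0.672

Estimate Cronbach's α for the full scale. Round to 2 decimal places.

α = 0.52

ΣVar(i) = 1.141 + 2.713 + 0.507 + 1.664 + 2.387 + 1.109 + 0.672 = 10.193
Sum of off-diagonal covariances = 4.105
σ²_total = 10.193 + 2 × 4.105 = 18.403
α = (k/(k−1))·(1 − ΣVar(i)/σ²_total) = (7/6)·(1 − 10.193/18.403) = 0.52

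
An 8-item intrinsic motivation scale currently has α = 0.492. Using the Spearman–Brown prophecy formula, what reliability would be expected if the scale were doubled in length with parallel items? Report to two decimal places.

Length factor m = 2
α' = m·α / (1 + (m−1)·α)
   = 2 × 0.492 / (1 + (2 − 1) × 0.492)
   = 0.9840 / 1.4920 = 0.66

predicted reliability = 0.66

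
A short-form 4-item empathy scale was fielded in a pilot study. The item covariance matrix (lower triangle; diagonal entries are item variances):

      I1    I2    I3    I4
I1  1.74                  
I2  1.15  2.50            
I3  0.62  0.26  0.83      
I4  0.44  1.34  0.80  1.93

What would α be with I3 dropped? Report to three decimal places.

Remaining items: I1, I2, I4 (k = 3).
Σσ²ᵢ = 1.74 + 2.50 + 1.93 = 6.17
Var(T) = 6.17 + 2 × 2.93 = 12.03
α (item deleted) = (3/2)·(1 − 6.17/12.03) = 0.731

α = 0.731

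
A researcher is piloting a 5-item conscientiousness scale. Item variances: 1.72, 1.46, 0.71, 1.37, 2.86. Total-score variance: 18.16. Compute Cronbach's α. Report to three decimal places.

α = 0.691

Σσᵢ² = 1.72 + 1.46 + 0.71 + 1.37 + 2.86 = 8.12
α = (k/(k−1))·(1 − Σσᵢ²/Var(T)) = (5/4)·(1 − 8.12/18.16) = 0.691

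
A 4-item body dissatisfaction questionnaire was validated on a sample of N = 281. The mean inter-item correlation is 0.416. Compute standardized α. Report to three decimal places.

Standardized α = k·r̄ / (1 + (k−1)·r̄) = 4 × 0.416 / (1 + 3 × 0.416)
  = 1.6640 / 2.2480 = 0.740

α = 0.740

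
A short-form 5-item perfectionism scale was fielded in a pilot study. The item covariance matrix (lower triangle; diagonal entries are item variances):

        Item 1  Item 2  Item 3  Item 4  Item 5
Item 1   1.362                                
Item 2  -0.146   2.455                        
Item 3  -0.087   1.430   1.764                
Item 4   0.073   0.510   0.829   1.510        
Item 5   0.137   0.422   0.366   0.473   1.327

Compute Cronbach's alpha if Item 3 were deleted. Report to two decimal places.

Cronbach's alpha = 0.41

Remaining items: Item 1, Item 2, Item 4, Item 5 (k = 4).
sum of item variances = 1.362 + 2.455 + 1.510 + 1.327 = 6.654
total variance = 6.654 + 2 × 1.469 = 9.592
α (item deleted) = (4/3)·(1 − 6.654/9.592) = 0.41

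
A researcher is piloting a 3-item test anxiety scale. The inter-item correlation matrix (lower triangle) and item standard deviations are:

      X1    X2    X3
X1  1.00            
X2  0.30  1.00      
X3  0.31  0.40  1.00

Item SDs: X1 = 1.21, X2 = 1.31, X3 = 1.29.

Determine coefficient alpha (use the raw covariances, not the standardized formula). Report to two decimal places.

Σσ²ᵢ = 1.21² + 1.31² + 1.29² = 4.8443
Covariances σ_ij = r_ij · s_i · s_j:
  σ(X1,X2) = 0.30 × 1.21 × 1.31 = 0.4755
  σ(X1,X3) = 0.31 × 1.21 × 1.29 = 0.4839
  σ(X2,X3) = 0.40 × 1.31 × 1.29 = 0.6760
σ²_T = Σσ²ᵢ + 2·Σσ_ij = 4.8443 + 2 × 1.6354 = 8.1151
α = (3/2)·(1 − 4.8443/8.1151) = 0.60

coefficient alpha = 0.60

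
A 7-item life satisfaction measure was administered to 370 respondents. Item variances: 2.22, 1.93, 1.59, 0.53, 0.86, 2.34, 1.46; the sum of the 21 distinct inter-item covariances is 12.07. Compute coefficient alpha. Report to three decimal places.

α = 0.803

sum of item variances = 2.22 + 1.93 + 1.59 + 0.53 + 0.86 + 2.34 + 1.46 = 10.93
Sum of distinct covariances = 12.07
σ²_total = sum of item variances + 2·Σcov = 10.93 + 2 × 12.07 = 35.07
α = (7/6)·(1 − 10.93/35.07) = 0.803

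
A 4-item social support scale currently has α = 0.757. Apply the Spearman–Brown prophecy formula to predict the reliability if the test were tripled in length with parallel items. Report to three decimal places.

predicted reliability = 0.903

Length factor m = 3
α' = m·α / (1 + (m−1)·α)
   = 3 × 0.757 / (1 + (3 − 1) × 0.757)
   = 2.2710 / 2.5140 = 0.903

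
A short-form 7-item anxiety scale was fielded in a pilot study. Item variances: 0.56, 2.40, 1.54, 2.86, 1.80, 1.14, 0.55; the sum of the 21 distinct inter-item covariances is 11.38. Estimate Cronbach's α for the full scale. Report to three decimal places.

Cronbach's α = 0.790

ΣVar(i) = 0.56 + 2.40 + 1.54 + 2.86 + 1.80 + 1.14 + 0.55 = 10.85
Sum of distinct covariances = 11.38
σ²_T = ΣVar(i) + 2·Σcov = 10.85 + 2 × 11.38 = 33.61
α = (7/6)·(1 − 10.85/33.61) = 0.790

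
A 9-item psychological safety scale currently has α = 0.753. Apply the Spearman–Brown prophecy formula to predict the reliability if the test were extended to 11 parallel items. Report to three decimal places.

Length factor m = 11/9 = 1.2222
α' = m·α / (1 + (m−1)·α)
   = 11/9 × 0.753 / (1 + (11/9 − 1) × 0.753)
   = 0.9203 / 1.1673 = 0.788

predicted reliability = 0.788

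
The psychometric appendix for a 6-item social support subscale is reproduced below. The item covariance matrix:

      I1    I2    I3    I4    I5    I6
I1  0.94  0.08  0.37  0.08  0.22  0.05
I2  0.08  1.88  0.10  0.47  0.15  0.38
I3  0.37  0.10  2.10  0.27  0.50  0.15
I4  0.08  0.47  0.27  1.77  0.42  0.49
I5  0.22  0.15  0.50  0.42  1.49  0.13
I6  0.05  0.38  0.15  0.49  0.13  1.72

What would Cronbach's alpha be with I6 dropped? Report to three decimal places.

α = 0.493

Remaining items: I1, I2, I3, I4, I5 (k = 5).
sum of item variances = 0.94 + 1.88 + 2.10 + 1.77 + 1.49 = 8.18
Var(T) = 8.18 + 2 × 2.66 = 13.50
α (item deleted) = (5/4)·(1 − 8.18/13.50) = 0.493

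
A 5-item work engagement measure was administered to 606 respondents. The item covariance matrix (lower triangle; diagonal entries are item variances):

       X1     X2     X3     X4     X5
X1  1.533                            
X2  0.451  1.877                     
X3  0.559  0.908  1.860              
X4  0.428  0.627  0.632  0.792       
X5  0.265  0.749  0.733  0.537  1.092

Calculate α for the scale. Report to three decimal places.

Σσ²ᵢ = 1.533 + 1.877 + 1.860 + 0.792 + 1.092 = 7.154
Sum of the distinct covariances = 5.889
Var(T) = 7.154 + 2 × 5.889 = 18.932
α = (k/(k−1))·(1 − Σσ²ᵢ/Var(T)) = (5/4)·(1 − 7.154/18.932) = 0.778

α = 0.778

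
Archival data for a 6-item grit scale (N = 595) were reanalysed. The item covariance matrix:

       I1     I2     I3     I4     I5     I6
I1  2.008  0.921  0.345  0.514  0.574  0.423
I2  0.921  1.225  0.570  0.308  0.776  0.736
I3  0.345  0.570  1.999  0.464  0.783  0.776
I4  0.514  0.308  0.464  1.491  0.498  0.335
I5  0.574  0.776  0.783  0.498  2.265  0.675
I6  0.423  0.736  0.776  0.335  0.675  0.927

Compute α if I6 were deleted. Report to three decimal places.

Remaining items: I1, I2, I3, I4, I5 (k = 5).
sum of item variances = 2.008 + 1.225 + 1.999 + 1.491 + 2.265 = 8.988
σ²_total = 8.988 + 2 × 5.753 = 20.494
α (item deleted) = (5/4)·(1 − 8.988/20.494) = 0.702

α = 0.702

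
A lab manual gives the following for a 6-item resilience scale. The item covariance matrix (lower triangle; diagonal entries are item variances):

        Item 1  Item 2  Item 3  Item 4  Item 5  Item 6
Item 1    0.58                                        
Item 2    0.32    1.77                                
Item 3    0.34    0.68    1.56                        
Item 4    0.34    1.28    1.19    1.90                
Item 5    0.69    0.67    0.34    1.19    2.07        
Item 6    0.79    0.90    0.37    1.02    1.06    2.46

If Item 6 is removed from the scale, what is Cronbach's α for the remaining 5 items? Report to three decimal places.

Remaining items: Item 1, Item 2, Item 3, Item 4, Item 5 (k = 5).
Σσᵢ² = 0.58 + 1.77 + 1.56 + 1.90 + 2.07 = 7.88
σ²_total = 7.88 + 2 × 7.04 = 21.96
α (item deleted) = (5/4)·(1 − 7.88/21.96) = 0.801

Cronbach's α = 0.801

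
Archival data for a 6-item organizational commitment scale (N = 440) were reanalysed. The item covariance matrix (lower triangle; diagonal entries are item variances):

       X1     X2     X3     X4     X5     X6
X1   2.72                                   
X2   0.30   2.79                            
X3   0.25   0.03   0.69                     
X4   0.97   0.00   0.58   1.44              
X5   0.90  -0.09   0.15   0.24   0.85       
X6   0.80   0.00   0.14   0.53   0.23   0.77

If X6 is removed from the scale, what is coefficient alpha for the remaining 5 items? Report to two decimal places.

Remaining items: X1, X2, X3, X4, X5 (k = 5).
Σσᵢ² = 2.72 + 2.79 + 0.69 + 1.44 + 0.85 = 8.49
σ²_total = 8.49 + 2 × 3.33 = 15.15
α (item deleted) = (5/4)·(1 − 8.49/15.15) = 0.55

coefficient alpha = 0.55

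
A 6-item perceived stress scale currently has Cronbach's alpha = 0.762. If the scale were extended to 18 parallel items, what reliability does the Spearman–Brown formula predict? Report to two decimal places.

Length factor m = 18/6 = 3.0000
α' = m·α / (1 + (m−1)·α)
   = 18/6 × 0.762 / (1 + (18/6 − 1) × 0.762)
   = 2.2860 / 2.5240 = 0.91

predicted reliability = 0.91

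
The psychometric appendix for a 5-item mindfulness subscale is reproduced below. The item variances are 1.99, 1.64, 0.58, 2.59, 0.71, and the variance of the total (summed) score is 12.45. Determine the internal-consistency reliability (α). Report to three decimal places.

ΣVar(i) = 1.99 + 1.64 + 0.58 + 2.59 + 0.71 = 7.51
α = (k/(k−1))·(1 − ΣVar(i)/σ²_T) = (5/4)·(1 − 7.51/12.45) = 0.496

α = 0.496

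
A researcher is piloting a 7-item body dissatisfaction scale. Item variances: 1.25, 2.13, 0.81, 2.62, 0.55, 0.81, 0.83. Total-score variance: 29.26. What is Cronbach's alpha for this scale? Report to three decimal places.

ΣVar(i) = 1.25 + 2.13 + 0.81 + 2.62 + 0.55 + 0.81 + 0.83 = 9.00
α = (k/(k−1))·(1 − ΣVar(i)/σ²_T) = (7/6)·(1 − 9.00/29.26) = 0.808

Cronbach's alpha = 0.808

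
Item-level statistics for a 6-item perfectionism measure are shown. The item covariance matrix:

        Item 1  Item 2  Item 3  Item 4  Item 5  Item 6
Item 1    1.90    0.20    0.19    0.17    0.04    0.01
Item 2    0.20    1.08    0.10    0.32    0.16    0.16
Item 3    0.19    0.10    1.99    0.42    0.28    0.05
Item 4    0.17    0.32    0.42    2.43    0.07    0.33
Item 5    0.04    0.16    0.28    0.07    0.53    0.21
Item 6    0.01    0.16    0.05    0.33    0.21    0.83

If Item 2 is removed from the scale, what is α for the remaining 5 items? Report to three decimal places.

Remaining items: Item 1, Item 3, Item 4, Item 5, Item 6 (k = 5).
Σσ²ᵢ = 1.90 + 1.99 + 2.43 + 0.53 + 0.83 = 7.68
σ²_total = 7.68 + 2 × 1.77 = 11.22
α (item deleted) = (5/4)·(1 − 7.68/11.22) = 0.394

α = 0.394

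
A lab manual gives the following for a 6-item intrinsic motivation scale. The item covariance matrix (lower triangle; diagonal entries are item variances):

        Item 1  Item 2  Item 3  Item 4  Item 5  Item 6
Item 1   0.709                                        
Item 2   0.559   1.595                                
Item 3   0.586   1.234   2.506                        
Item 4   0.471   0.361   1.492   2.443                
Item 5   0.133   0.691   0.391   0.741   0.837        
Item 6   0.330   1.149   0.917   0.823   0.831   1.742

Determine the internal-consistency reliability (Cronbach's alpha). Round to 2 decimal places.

α = 0.82

Σσ²ᵢ = 0.709 + 1.595 + 2.506 + 2.443 + 0.837 + 1.742 = 9.832
Σ_{i<j} σ_ij = 10.709
total variance = 9.832 + 2 × 10.709 = 31.250
α = (k/(k−1))·(1 − Σσ²ᵢ/total variance) = (6/5)·(1 − 9.832/31.250) = 0.82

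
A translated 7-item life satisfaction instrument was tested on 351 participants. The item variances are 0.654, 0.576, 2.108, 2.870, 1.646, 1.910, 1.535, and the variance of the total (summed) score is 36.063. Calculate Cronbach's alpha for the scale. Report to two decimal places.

Σσᵢ² = 0.654 + 0.576 + 2.108 + 2.870 + 1.646 + 1.910 + 1.535 = 11.299
α = (k/(k−1))·(1 − Σσᵢ²/Var(T)) = (7/6)·(1 − 11.299/36.063) = 0.80

α = 0.80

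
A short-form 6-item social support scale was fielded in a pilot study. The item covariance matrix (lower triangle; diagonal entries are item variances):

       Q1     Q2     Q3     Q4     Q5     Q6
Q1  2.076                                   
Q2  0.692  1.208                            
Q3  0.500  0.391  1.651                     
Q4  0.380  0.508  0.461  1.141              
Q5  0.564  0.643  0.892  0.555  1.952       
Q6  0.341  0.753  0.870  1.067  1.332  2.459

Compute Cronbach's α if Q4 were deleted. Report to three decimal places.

α = 0.749

Remaining items: Q1, Q2, Q3, Q5, Q6 (k = 5).
Σσ²ᵢ = 2.076 + 1.208 + 1.651 + 1.952 + 2.459 = 9.346
total variance = 9.346 + 2 × 6.978 = 23.302
α (item deleted) = (5/4)·(1 − 9.346/23.302) = 0.749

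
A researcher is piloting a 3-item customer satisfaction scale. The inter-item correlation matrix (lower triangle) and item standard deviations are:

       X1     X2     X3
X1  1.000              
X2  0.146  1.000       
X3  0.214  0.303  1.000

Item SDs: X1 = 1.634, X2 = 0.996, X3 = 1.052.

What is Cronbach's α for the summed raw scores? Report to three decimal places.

Cronbach's α = 0.419

Σσ²ᵢ = 1.634² + 0.996² + 1.052² = 4.7687
Covariances σ_ij = r_ij · s_i · s_j:
  σ(X1,X2) = 0.146 × 1.634 × 0.996 = 0.2376
  σ(X1,X3) = 0.214 × 1.634 × 1.052 = 0.3679
  σ(X2,X3) = 0.303 × 0.996 × 1.052 = 0.3175
σ²_T = Σσ²ᵢ + 2·Σσ_ij = 4.7687 + 2 × 0.9230 = 6.6147
α = (3/2)·(1 − 4.7687/6.6147) = 0.419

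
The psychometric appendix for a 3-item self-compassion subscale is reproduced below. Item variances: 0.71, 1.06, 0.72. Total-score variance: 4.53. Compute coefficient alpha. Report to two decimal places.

α = 0.68

sum of item variances = 0.71 + 1.06 + 0.72 = 2.49
α = (k/(k−1))·(1 − sum of item variances/total variance) = (3/2)·(1 − 2.49/4.53) = 0.68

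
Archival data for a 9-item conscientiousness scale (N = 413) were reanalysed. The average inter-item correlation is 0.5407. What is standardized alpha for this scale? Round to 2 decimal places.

α = 0.91

Standardized α = k·r̄ / (1 + (k−1)·r̄) = 9 × 0.5407 / (1 + 8 × 0.5407)
  = 4.8663 / 5.3256 = 0.91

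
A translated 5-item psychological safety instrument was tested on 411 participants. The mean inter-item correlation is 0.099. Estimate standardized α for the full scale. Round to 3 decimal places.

Standardized α = k·r̄ / (1 + (k−1)·r̄) = 5 × 0.099 / (1 + 4 × 0.099)
  = 0.4950 / 1.3960 = 0.355

α = 0.355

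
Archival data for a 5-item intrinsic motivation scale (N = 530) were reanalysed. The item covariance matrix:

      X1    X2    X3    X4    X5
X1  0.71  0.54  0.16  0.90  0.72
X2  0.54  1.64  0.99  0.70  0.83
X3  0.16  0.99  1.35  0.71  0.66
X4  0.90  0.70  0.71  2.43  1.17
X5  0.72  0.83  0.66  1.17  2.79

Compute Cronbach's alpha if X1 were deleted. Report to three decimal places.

Cronbach's alpha = 0.736

Remaining items: X2, X3, X4, X5 (k = 4).
Σσᵢ² = 1.64 + 1.35 + 2.43 + 2.79 = 8.21
total variance = 8.21 + 2 × 5.06 = 18.33
α (item deleted) = (4/3)·(1 − 8.21/18.33) = 0.736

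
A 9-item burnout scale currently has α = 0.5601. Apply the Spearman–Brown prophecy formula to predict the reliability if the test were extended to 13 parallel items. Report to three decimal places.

Length factor m = 13/9 = 1.4444
α' = m·α / (1 + (m−1)·α)
   = 13/9 × 0.5601 / (1 + (13/9 − 1) × 0.5601)
   = 0.8090 / 1.2489 = 0.648

predicted reliability = 0.648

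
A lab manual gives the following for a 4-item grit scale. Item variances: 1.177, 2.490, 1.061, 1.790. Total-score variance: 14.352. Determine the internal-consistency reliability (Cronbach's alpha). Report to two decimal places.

α = 0.73

Σσ²ᵢ = 1.177 + 2.490 + 1.061 + 1.790 = 6.518
α = (k/(k−1))·(1 − Σσ²ᵢ/Var(T)) = (4/3)·(1 − 6.518/14.352) = 0.73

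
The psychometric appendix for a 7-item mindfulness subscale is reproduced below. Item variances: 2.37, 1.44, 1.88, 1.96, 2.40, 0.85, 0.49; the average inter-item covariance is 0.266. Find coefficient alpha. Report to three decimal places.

Σσᵢ² = 2.37 + 1.44 + 1.88 + 1.96 + 2.40 + 0.85 + 0.49 = 11.39
Sum of the 21 distinct covariances = 21 × 0.266 = 5.586
σ²_total = Σσᵢ² + 2·Σcov = 11.39 + 2 × 5.586 = 22.562
α = (7/6)·(1 − 11.39/22.562) = 0.578

α = 0.578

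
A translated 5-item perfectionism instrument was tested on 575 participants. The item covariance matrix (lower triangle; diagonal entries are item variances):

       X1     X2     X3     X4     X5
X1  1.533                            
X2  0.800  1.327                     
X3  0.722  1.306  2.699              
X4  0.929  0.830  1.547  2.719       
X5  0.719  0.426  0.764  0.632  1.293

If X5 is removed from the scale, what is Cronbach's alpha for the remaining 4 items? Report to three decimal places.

Cronbach's alpha = 0.796

Remaining items: X1, X2, X3, X4 (k = 4).
Σσ²ᵢ = 1.533 + 1.327 + 2.699 + 2.719 = 8.278
total variance = 8.278 + 2 × 6.134 = 20.546
α (item deleted) = (4/3)·(1 − 8.278/20.546) = 0.796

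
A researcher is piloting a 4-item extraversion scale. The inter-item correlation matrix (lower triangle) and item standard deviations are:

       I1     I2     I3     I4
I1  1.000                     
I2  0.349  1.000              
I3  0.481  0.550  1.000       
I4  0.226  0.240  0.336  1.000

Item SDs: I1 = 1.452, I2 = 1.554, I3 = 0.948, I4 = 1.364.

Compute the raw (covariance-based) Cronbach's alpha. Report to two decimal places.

Cronbach's alpha = 0.67

Σσ²ᵢ = 1.452² + 1.554² + 0.948² + 1.364² = 7.2824
Covariances σ_ij = r_ij · s_i · s_j:
  σ(I1,I2) = 0.349 × 1.452 × 1.554 = 0.7875
  σ(I1,I3) = 0.481 × 1.452 × 0.948 = 0.6621
  σ(I1,I4) = 0.226 × 1.452 × 1.364 = 0.4476
  σ(I2,I3) = 0.550 × 1.554 × 0.948 = 0.8103
  σ(I2,I4) = 0.240 × 1.554 × 1.364 = 0.5087
  σ(I3,I4) = 0.336 × 0.948 × 1.364 = 0.4345
σ²_T = Σσ²ᵢ + 2·Σσ_ij = 7.2824 + 2 × 3.6507 = 14.5838
α = (4/3)·(1 − 7.2824/14.5838) = 0.67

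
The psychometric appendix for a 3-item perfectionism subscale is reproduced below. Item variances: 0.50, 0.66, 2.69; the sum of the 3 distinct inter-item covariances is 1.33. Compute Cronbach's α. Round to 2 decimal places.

Σσ²ᵢ = 0.50 + 0.66 + 2.69 = 3.85
Sum of distinct covariances = 1.33
σ²_total = Σσ²ᵢ + 2·Σcov = 3.85 + 2 × 1.33 = 6.51
α = (3/2)·(1 − 3.85/6.51) = 0.61

Cronbach's α = 0.61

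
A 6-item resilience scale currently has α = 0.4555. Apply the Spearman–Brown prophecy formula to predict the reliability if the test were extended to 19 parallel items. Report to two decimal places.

Length factor m = 19/6 = 3.1667
α' = m·α / (1 + (m−1)·α)
   = 19/6 × 0.4555 / (1 + (19/6 − 1) × 0.4555)
   = 1.4424 / 1.9869 = 0.73

predicted reliability = 0.73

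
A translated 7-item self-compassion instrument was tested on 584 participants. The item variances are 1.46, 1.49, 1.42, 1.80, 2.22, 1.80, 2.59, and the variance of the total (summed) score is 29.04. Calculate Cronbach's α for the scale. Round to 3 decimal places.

Σσ²ᵢ = 1.46 + 1.49 + 1.42 + 1.80 + 2.22 + 1.80 + 2.59 = 12.78
α = (k/(k−1))·(1 − Σσ²ᵢ/Var(T)) = (7/6)·(1 − 12.78/29.04) = 0.653

Cronbach's α = 0.653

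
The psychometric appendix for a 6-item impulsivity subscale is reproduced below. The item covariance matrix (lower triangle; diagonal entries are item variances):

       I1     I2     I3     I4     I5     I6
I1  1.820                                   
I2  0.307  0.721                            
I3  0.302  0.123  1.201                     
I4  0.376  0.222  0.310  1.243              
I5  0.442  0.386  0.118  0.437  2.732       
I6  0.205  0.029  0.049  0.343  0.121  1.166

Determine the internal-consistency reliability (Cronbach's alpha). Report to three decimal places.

ΣVar(i) = 1.820 + 0.721 + 1.201 + 1.243 + 2.732 + 1.166 = 8.883
Sum of off-diagonal covariances = 3.770
Var(T) = 8.883 + 2 × 3.770 = 16.423
α = (k/(k−1))·(1 − ΣVar(i)/Var(T)) = (6/5)·(1 − 8.883/16.423) = 0.551

Cronbach's alpha = 0.551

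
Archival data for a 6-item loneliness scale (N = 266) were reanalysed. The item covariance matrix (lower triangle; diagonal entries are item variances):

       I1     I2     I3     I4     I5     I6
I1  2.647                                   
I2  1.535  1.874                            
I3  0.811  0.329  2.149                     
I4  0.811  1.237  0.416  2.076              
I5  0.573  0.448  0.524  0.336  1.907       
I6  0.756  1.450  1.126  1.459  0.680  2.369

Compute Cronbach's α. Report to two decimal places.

Cronbach's α = 0.79

sum of item variances = 2.647 + 1.874 + 2.149 + 2.076 + 1.907 + 2.369 = 13.022
Sum of off-diagonal covariances = 12.491
σ²_total = 13.022 + 2 × 12.491 = 38.004
α = (k/(k−1))·(1 − sum of item variances/σ²_total) = (6/5)·(1 − 13.022/38.004) = 0.79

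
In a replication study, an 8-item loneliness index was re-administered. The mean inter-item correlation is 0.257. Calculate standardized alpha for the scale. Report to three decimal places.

Standardized α = k·r̄ / (1 + (k−1)·r̄) = 8 × 0.257 / (1 + 7 × 0.257)
  = 2.0560 / 2.7990 = 0.735

α = 0.735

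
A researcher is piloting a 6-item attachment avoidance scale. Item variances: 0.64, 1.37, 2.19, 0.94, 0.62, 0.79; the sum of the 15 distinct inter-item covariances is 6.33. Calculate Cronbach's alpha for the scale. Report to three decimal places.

ΣVar(i) = 0.64 + 1.37 + 2.19 + 0.94 + 0.62 + 0.79 = 6.55
Sum of distinct covariances = 6.33
Var(T) = ΣVar(i) + 2·Σcov = 6.55 + 2 × 6.33 = 19.21
α = (6/5)·(1 − 6.55/19.21) = 0.791

Cronbach's alpha = 0.791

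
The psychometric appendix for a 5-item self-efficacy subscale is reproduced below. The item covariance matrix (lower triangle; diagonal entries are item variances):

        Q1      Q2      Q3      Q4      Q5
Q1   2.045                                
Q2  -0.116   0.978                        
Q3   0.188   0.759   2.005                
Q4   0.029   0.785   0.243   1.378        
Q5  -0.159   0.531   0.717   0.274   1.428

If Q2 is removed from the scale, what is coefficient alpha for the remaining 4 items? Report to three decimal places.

Remaining items: Q1, Q3, Q4, Q5 (k = 4).
sum of item variances = 2.045 + 2.005 + 1.378 + 1.428 = 6.856
σ²_total = 6.856 + 2 × 1.292 = 9.440
α (item deleted) = (4/3)·(1 − 6.856/9.440) = 0.365

coefficient alpha = 0.365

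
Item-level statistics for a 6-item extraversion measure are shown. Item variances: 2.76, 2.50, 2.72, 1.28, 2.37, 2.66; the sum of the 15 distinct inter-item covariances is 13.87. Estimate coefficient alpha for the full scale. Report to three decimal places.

coefficient alpha = 0.792

sum of item variances = 2.76 + 2.50 + 2.72 + 1.28 + 2.37 + 2.66 = 14.29
Sum of distinct covariances = 13.87
σ²_T = sum of item variances + 2·Σcov = 14.29 + 2 × 13.87 = 42.03
α = (6/5)·(1 − 14.29/42.03) = 0.792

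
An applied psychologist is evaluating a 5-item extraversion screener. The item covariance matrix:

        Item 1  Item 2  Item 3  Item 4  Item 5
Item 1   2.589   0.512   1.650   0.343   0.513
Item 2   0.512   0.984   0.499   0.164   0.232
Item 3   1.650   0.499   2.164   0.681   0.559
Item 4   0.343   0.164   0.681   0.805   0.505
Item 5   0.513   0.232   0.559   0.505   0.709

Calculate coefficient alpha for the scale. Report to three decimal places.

α = 0.762

sum of item variances = 2.589 + 0.984 + 2.164 + 0.805 + 0.709 = 7.251
Sum of off-diagonal covariances = 5.658
σ²_T = 7.251 + 2 × 5.658 = 18.567
α = (k/(k−1))·(1 − sum of item variances/σ²_T) = (5/4)·(1 − 7.251/18.567) = 0.762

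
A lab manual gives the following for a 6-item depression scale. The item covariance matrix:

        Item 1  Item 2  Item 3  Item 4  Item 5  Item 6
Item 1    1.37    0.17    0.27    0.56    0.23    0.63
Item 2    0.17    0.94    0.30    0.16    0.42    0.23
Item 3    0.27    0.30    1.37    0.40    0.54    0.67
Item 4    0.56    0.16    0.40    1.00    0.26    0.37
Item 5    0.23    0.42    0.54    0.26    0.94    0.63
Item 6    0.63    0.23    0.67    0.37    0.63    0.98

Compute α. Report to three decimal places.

α = 0.767

Σσᵢ² = 1.37 + 0.94 + 1.37 + 1.00 + 0.94 + 0.98 = 6.60
Sum of the distinct covariances = 5.84
Var(T) = 6.60 + 2 × 5.84 = 18.28
α = (k/(k−1))·(1 − Σσᵢ²/Var(T)) = (6/5)·(1 − 6.60/18.28) = 0.767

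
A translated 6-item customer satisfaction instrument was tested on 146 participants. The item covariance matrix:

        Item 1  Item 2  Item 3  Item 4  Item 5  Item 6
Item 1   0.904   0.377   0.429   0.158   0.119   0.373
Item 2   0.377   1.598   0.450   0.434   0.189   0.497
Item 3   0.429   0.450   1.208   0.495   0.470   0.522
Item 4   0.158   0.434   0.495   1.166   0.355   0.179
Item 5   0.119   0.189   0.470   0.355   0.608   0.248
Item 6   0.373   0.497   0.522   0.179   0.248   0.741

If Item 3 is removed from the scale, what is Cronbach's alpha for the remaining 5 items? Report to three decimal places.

Remaining items: Item 1, Item 2, Item 4, Item 5, Item 6 (k = 5).
ΣVar(i) = 0.904 + 1.598 + 1.166 + 0.608 + 0.741 = 5.017
σ²_total = 5.017 + 2 × 2.929 = 10.875
α (item deleted) = (5/4)·(1 − 5.017/10.875) = 0.673

α = 0.673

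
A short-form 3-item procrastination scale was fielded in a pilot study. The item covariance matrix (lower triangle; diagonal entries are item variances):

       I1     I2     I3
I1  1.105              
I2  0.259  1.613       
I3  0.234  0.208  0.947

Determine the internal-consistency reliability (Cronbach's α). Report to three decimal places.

α = 0.415

Σσᵢ² = 1.105 + 1.613 + 0.947 = 3.665
Σ_{i<j} σ_ij = 0.701
σ²_T = 3.665 + 2 × 0.701 = 5.067
α = (k/(k−1))·(1 − Σσᵢ²/σ²_T) = (3/2)·(1 − 3.665/5.067) = 0.415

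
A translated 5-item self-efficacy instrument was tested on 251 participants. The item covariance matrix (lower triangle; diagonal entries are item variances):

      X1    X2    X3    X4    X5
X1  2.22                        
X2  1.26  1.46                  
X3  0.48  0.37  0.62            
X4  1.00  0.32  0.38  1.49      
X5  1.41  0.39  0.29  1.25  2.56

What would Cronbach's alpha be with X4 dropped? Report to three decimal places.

α = 0.734

Remaining items: X1, X2, X3, X5 (k = 4).
Σσᵢ² = 2.22 + 1.46 + 0.62 + 2.56 = 6.86
σ²_T = 6.86 + 2 × 4.20 = 15.26
α (item deleted) = (4/3)·(1 − 6.86/15.26) = 0.734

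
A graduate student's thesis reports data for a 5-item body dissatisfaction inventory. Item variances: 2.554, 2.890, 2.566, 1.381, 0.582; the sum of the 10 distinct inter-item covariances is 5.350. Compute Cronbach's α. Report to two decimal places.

α = 0.65

sum of item variances = 2.554 + 2.890 + 2.566 + 1.381 + 0.582 = 9.973
Sum of distinct covariances = 5.350
σ²_T = sum of item variances + 2·Σcov = 9.973 + 2 × 5.350 = 20.673
α = (5/4)·(1 − 9.973/20.673) = 0.65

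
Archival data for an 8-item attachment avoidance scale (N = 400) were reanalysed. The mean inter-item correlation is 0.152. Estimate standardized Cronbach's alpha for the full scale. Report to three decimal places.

Standardized α = k·r̄ / (1 + (k−1)·r̄) = 8 × 0.152 / (1 + 7 × 0.152)
  = 1.2160 / 2.0640 = 0.589

α = 0.589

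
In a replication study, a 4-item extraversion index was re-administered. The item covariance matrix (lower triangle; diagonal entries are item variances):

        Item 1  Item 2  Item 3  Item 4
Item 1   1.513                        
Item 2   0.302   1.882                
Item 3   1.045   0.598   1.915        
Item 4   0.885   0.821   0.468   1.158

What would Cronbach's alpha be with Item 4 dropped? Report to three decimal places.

Cronbach's alpha = 0.634

Remaining items: Item 1, Item 2, Item 3 (k = 3).
Σσᵢ² = 1.513 + 1.882 + 1.915 = 5.310
Var(T) = 5.310 + 2 × 1.945 = 9.200
α (item deleted) = (3/2)·(1 − 5.310/9.200) = 0.634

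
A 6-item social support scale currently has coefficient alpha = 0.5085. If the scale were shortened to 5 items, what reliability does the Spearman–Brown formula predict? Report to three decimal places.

Length factor m = 5/6 = 0.8333
α' = m·α / (1 − (1−m)·α)
   = 5/6 × 0.5085 / (1 − (1 − 5/6) × 0.5085)
   = 0.4237 / 0.9153 = 0.463

predicted reliability = 0.463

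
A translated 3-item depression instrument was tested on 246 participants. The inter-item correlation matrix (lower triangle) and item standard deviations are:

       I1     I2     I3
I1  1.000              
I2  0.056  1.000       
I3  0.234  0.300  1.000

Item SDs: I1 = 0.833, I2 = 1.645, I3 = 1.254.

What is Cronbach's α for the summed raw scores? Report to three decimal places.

Σσ²ᵢ = 0.833² + 1.645² + 1.254² = 4.9724
Covariances σ_ij = r_ij · s_i · s_j:
  σ(I1,I2) = 0.056 × 0.833 × 1.645 = 0.0767
  σ(I1,I3) = 0.234 × 0.833 × 1.254 = 0.2444
  σ(I2,I3) = 0.300 × 1.645 × 1.254 = 0.6188
σ²_T = Σσ²ᵢ + 2·Σσ_ij = 4.9724 + 2 × 0.9399 = 6.8522
α = (3/2)·(1 − 4.9724/6.8522) = 0.412

Cronbach's α = 0.412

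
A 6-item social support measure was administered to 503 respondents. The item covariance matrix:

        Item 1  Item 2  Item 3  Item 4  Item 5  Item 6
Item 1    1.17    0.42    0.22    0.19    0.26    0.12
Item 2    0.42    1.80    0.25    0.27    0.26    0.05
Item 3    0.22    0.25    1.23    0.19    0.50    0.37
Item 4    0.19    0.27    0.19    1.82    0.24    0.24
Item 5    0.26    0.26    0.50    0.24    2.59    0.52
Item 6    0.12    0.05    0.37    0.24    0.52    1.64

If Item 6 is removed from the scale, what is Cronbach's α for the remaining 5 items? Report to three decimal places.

Remaining items: Item 1, Item 2, Item 3, Item 4, Item 5 (k = 5).
Σσ²ᵢ = 1.17 + 1.80 + 1.23 + 1.82 + 2.59 = 8.61
σ²_total = 8.61 + 2 × 2.80 = 14.21
α (item deleted) = (5/4)·(1 − 8.61/14.21) = 0.493

α = 0.493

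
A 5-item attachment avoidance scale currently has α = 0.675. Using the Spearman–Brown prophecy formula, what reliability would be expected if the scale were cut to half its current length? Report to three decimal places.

predicted reliability = 0.509

Length factor m = 1/2
α' = m·α / (1 − (1−m)·α)
   = 1/2 × 0.675 / (1 − (1 − 1/2) × 0.675)
   = 0.3375 / 0.6625 = 0.509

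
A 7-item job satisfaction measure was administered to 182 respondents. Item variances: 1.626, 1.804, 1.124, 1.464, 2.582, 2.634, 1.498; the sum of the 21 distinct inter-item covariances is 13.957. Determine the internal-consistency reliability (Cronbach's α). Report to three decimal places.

Σσᵢ² = 1.626 + 1.804 + 1.124 + 1.464 + 2.582 + 2.634 + 1.498 = 12.732
Sum of distinct covariances = 13.957
total variance = Σσᵢ² + 2·Σcov = 12.732 + 2 × 13.957 = 40.646
α = (7/6)·(1 − 12.732/40.646) = 0.801

Cronbach's α = 0.801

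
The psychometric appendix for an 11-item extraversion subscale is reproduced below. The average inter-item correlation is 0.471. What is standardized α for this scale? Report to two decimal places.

Standardized α = k·r̄ / (1 + (k−1)·r̄) = 11 × 0.471 / (1 + 10 × 0.471)
  = 5.1810 / 5.7100 = 0.91

α = 0.91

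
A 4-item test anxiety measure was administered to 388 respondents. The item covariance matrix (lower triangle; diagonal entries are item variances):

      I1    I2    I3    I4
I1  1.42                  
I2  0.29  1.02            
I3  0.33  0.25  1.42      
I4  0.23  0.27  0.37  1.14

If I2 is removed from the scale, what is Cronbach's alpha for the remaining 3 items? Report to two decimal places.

Cronbach's alpha = 0.48

Remaining items: I1, I3, I4 (k = 3).
sum of item variances = 1.42 + 1.42 + 1.14 = 3.98
σ²_total = 3.98 + 2 × 0.93 = 5.84
α (item deleted) = (3/2)·(1 − 3.98/5.84) = 0.48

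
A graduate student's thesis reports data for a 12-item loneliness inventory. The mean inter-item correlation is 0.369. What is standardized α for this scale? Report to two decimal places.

α = 0.88

Standardized α = k·r̄ / (1 + (k−1)·r̄) = 12 × 0.369 / (1 + 11 × 0.369)
  = 4.4280 / 5.0590 = 0.88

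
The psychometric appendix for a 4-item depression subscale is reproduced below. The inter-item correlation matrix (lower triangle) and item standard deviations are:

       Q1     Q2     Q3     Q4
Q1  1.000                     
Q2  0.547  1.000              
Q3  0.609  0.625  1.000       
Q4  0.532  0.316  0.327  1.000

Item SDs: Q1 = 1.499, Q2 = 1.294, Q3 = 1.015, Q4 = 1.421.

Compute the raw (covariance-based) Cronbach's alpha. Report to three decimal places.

Σσ²ᵢ = 1.499² + 1.294² + 1.015² + 1.421² = 6.9709
Covariances σ_ij = r_ij · s_i · s_j:
  σ(Q1,Q2) = 0.547 × 1.499 × 1.294 = 1.0610
  σ(Q1,Q3) = 0.609 × 1.499 × 1.015 = 0.9266
  σ(Q1,Q4) = 0.532 × 1.499 × 1.421 = 1.1332
  σ(Q2,Q3) = 0.625 × 1.294 × 1.015 = 0.8209
  σ(Q2,Q4) = 0.316 × 1.294 × 1.421 = 0.5811
  σ(Q3,Q4) = 0.327 × 1.015 × 1.421 = 0.4716
σ²_T = Σσ²ᵢ + 2·Σσ_ij = 6.9709 + 2 × 4.9944 = 16.9597
α = (4/3)·(1 − 6.9709/16.9597) = 0.785

α = 0.785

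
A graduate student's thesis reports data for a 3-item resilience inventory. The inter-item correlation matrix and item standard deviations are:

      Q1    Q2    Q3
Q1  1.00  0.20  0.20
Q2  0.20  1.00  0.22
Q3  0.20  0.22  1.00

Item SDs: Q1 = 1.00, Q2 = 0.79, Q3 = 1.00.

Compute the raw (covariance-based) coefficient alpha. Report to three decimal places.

coefficient alpha = 0.433

Σσ²ᵢ = 1.00² + 0.79² + 1.00² = 2.6241
Covariances σ_ij = r_ij · s_i · s_j:
  σ(Q1,Q2) = 0.20 × 1.00 × 0.79 = 0.1580
  σ(Q1,Q3) = 0.20 × 1.00 × 1.00 = 0.2000
  σ(Q2,Q3) = 0.22 × 0.79 × 1.00 = 0.1738
σ²_T = Σσ²ᵢ + 2·Σσ_ij = 2.6241 + 2 × 0.5318 = 3.6877
α = (3/2)·(1 − 2.6241/3.6877) = 0.433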